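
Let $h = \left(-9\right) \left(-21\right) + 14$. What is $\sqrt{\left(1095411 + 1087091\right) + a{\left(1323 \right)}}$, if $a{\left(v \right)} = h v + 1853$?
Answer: $2 \sqrt{613231} \approx 1566.2$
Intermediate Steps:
$h = 203$ ($h = 189 + 14 = 203$)
$a{\left(v \right)} = 1853 + 203 v$ ($a{\left(v \right)} = 203 v + 1853 = 1853 + 203 v$)
$\sqrt{\left(1095411 + 1087091\right) + a{\left(1323 \right)}} = \sqrt{\left(1095411 + 1087091\right) + \left(1853 + 203 \cdot 1323\right)} = \sqrt{2182502 + \left(1853 + 268569\right)} = \sqrt{2182502 + 270422} = \sqrt{2452924} = 2 \sqrt{613231}$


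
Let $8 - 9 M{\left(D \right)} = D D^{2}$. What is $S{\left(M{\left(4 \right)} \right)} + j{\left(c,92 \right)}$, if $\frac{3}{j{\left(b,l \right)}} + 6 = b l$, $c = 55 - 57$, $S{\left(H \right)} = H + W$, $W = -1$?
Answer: $- \frac{12377}{1710} \approx -7.238$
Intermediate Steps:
$M{\left(D \right)} = \frac{8}{9} - \frac{D^{3}}{9}$ ($M{\left(D \right)} = \frac{8}{9} - \frac{D D^{2}}{9} = \frac{8}{9} - \frac{D^{3}}{9}$)
$S{\left(H \right)} = -1 + H$ ($S{\left(H \right)} = H - 1 = -1 + H$)
$c = -2$ ($c = 55 - 57 = -2$)
$j{\left(b,l \right)} = \frac{3}{-6 + b l}$
$S{\left(M{\left(4 \right)} \right)} + j{\left(c,92 \right)} = \left(-1 + \left(\frac{8}{9} - \frac{4^{3}}{9}\right)\right) + \frac{3}{-6 - 184} = \left(-1 + \left(\frac{8}{9} - \frac{64}{9}\right)\right) + \frac{3}{-6 - 184} = \left(-1 + \left(\frac{8}{9} - \frac{64}{9}\right)\right) + \frac{3}{-190} = \left(-1 - \frac{56}{9}\right) + 3 \left(- \frac{1}{190}\right) = - \frac{65}{9} - \frac{3}{190} = - \frac{12377}{1710}$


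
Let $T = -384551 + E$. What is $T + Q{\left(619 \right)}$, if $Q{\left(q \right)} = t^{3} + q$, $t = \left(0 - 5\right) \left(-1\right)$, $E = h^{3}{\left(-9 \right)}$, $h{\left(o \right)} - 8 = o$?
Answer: $-383808$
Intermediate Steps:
$h{\left(o \right)} = 8 + o$
$E = -1$ ($E = \left(8 - 9\right)^{3} = \left(-1\right)^{3} = -1$)
$T = -384552$ ($T = -384551 - 1 = -384552$)
$t = 5$ ($t = \left(-5\right) \left(-1\right) = 5$)
$Q{\left(q \right)} = 125 + q$ ($Q{\left(q \right)} = 5^{3} + q = 125 + q$)
$T + Q{\left(619 \right)} = -384552 + \left(125 + 619\right) = -384552 + 744 = -383808$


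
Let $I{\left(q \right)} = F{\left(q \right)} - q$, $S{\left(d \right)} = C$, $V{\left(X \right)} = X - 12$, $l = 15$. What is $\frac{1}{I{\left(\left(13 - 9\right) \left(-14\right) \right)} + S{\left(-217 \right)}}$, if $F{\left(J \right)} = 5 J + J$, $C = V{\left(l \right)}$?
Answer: $- \frac{1}{277} \approx -0.0036101$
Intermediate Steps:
$V{\left(X \right)} = -12 + X$
$C = 3$ ($C = -12 + 15 = 3$)
$S{\left(d \right)} = 3$
$F{\left(J \right)} = 6 J$
$I{\left(q \right)} = 5 q$ ($I{\left(q \right)} = 6 q - q = 5 q$)
$\frac{1}{I{\left(\left(13 - 9\right) \left(-14\right) \right)} + S{\left(-217 \right)}} = \frac{1}{5 \left(13 - 9\right) \left(-14\right) + 3} = \frac{1}{5 \cdot 4 \left(-14\right) + 3} = \frac{1}{5 \left(-56\right) + 3} = \frac{1}{-280 + 3} = \frac{1}{-277} = - \frac{1}{277}$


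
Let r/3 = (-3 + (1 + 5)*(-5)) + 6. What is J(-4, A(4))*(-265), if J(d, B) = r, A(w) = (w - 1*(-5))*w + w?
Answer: 21465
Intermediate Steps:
A(w) = w + w*(5 + w) (A(w) = (w + 5)*w + w = (5 + w)*w + w = w*(5 + w) + w = w + w*(5 + w))
r = -81 (r = 3*((-3 + (1 + 5)*(-5)) + 6) = 3*((-3 + 6*(-5)) + 6) = 3*((-3 - 30) + 6) = 3*(-33 + 6) = 3*(-27) = -81)
J(d, B) = -81
J(-4, A(4))*(-265) = -81*(-265) = 21465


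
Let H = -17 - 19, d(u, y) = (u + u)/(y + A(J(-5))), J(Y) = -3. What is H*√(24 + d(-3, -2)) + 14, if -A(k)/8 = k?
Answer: 14 - 108*√319/11 ≈ -161.36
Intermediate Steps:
A(k) = -8*k
d(u, y) = 2*u/(24 + y) (d(u, y) = (u + u)/(y - 8*(-3)) = (2*u)/(y + 24) = (2*u)/(24 + y) = 2*u/(24 + y))
H = -36
H*√(24 + d(-3, -2)) + 14 = -36*√(24 + 2*(-3)/(24 - 2)) + 14 = -36*√(24 + 2*(-3)/22) + 14 = -36*√(24 + 2*(-3)*(1/22)) + 14 = -36*√(24 - 3/11) + 14 = -108*√319/11 + 14 = 14 - 108*√319/11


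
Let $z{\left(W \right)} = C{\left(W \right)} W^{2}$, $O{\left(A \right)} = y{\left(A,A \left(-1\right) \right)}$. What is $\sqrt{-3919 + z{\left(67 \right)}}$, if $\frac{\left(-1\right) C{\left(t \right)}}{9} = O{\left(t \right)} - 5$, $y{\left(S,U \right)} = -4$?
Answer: $\sqrt{359690} \approx 599.74$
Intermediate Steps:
$O{\left(A \right)} = -4$
$C{\left(t \right)} = 81$ ($C{\left(t \right)} = - 9 \left(-4 - 5\right) = \left(-9\right) \left(-9\right) = 81$)
$z{\left(W \right)} = 81 W^{2}$
$\sqrt{-3919 + z{\left(67 \right)}} = \sqrt{-3919 + 81 \cdot 67^{2}} = \sqrt{-3919 + 81 \cdot 4489} = \sqrt{-3919 + 363609} = \sqrt{359690}$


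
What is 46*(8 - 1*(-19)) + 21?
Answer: 1263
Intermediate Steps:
46*(8 - 1*(-19)) + 21 = 46*(8 + 19) + 21 = 46*27 + 21 = 1242 + 21 = 1263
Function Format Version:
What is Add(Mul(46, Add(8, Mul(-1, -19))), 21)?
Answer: 1263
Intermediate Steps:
Add(Mul(46, Add(8, Mul(-1, -19))), 21) = Add(Mul(46, Add(8, 19)), 21) = Add(Mul(46, 27), 21) = Add(1242, 21) = 1263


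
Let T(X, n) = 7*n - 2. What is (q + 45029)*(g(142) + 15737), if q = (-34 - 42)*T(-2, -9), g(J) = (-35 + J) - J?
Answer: 784613238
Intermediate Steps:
g(J) = -35
T(X, n) = -2 + 7*n
q = 4940 (q = (-34 - 42)*(-2 + 7*(-9)) = -76*(-2 - 63) = -76*(-65) = 4940)
(q + 45029)*(g(142) + 15737) = (4940 + 45029)*(-35 + 15737) = 49969*15702 = 784613238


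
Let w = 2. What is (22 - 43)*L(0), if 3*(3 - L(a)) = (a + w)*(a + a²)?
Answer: -63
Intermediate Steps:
L(a) = 3 - (2 + a)*(a + a²)/3 (L(a) = 3 - (a + 2)*(a + a²)/3 = 3 - (2 + a)*(a + a²)/3)
(22 - 43)*L(0) = (22 - 43)*(3 - 1*0² - ⅔*0 - ⅓*0³) = -21*(3 - 1*0 + 0 - ⅓*0) = -21*(3 + 0 + 0 + 0) = -21*3 = -63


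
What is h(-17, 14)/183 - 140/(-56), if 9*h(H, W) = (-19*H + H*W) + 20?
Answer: 2815/1098 ≈ 2.5638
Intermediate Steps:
h(H, W) = 20/9 - 19*H/9 + H*W/9 (h(H, W) = ((-19*H + H*W) + 20)/9 = (20 - 19*H + H*W)/9 = 20/9 - 19*H/9 + H*W/9)
h(-17, 14)/183 - 140/(-56) = (20/9 - 19/9*(-17) + (⅑)*(-17)*14)/183 - 140/(-56) = (20/9 + 323/9 - 238/9)*(1/183) - 140*(-1/56) = (35/3)*(1/183) + 5/2 = 35/549 + 5/2 = 2815/1098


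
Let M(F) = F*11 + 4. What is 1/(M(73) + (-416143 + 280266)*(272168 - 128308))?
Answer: -1/19547264413 ≈ -5.1158e-11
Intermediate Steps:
M(F) = 4 + 11*F (M(F) = 11*F + 4 = 4 + 11*F)
1/(M(73) + (-416143 + 280266)*(272168 - 128308)) = 1/((4 + 11*73) + (-416143 + 280266)*(272168 - 128308)) = 1/((4 + 803) - 135877*143860) = 1/(807 - 19547265220) = 1/(-19547264413) = -1/19547264413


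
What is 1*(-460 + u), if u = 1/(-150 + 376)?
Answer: -103959/226 ≈ -460.00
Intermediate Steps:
u = 1/226 ≈ 0.0044248
1*(-460 + u) = 1*(-460 + 1/226) = 1*(-103959/226) = -103959/226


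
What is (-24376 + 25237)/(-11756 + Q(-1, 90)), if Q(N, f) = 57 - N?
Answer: -861/11698 ≈ -0.073602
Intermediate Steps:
(-24376 + 25237)/(-11756 + Q(-1, 90)) = (-24376 + 25237)/(-11756 + (57 - 1*(-1))) = 861/(-11756 + (57 + 1)) = 861/(-11756 + 58) = 861/(-11698) = 861*(-1/11698) = -861/11698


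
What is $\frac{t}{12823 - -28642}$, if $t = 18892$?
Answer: $\frac{18892}{41465} \approx 0.45561$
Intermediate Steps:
$\frac{t}{12823 - -28642} = \frac{18892}{12823 - -28642} = \frac{18892}{12823 + 28642} = \frac{18892}{41465}$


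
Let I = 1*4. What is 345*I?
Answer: 1380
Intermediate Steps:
I = 4
345*I = 345*4 = 1380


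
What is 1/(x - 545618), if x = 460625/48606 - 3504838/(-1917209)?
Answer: -93187860654/50843920683762719 ≈ -1.8328e-6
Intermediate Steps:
x = 1053470551453/93187860654 (x = 460625*(1/48606) - 3504838*(-1/1917209) = 460625/48606 + 3504838/1917209 = 1053470551453/93187860654 ≈ 11.305)
1/(x - 545618) = 1/(1053470551453/93187860654 - 545618) = 1/(-50843920683762719/93187860654) = -93187860654/50843920683762719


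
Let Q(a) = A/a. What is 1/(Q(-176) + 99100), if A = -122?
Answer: 88/8720861 ≈ 1.0091e-5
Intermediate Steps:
Q(a) = -122/a
1/(Q(-176) + 99100) = 1/(-122/(-176) + 99100) = 1/(-122*(-1/176) + 99100) = 1/(61/88 + 99100) = 1/(8720861/88) = 88/8720861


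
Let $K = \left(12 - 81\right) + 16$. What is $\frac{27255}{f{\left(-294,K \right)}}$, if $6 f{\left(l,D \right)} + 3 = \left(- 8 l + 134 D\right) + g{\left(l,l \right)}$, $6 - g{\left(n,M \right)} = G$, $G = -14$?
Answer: $- \frac{163530}{4733} \approx -34.551$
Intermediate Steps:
$g{\left(n,M \right)} = 20$ ($g{\left(n,M \right)} = 6 - -14 = 6 + 14 = 20$)
$K = -53$ ($K = -69 + 16 = -53$)
$f{\left(l,D \right)} = \frac{17}{6} - \frac{4 l}{3} + \frac{67 D}{3}$ ($f{\left(l,D \right)} = - \frac{1}{2} + \frac{\left(- 8 l + 134 D\right) + 20}{6} = - \frac{1}{2} + \frac{20 - 8 l + 134 D}{6} = - \frac{1}{2} + \left(\frac{10}{3} - \frac{4 l}{3} + \frac{67 D}{3}\right) = \frac{17}{6} - \frac{4 l}{3} + \frac{67 D}{3}$)
$\frac{27255}{f{\left(-294,K \right)}} = \frac{27255}{\frac{17}{6} - -392 + \frac{67}{3} \left(-53\right)} = \frac{27255}{\frac{17}{6} + 392 - \frac{3551}{3}} = \frac{27255}{- \frac{4733}{6}} = 27255 \left(- \frac{6}{4733}\right) = - \frac{163530}{4733}$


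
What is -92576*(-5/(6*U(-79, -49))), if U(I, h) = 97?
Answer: 231440/291 ≈ 795.33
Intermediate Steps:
-92576*(-5/(6*U(-79, -49))) = -92576/(-6/5*97) = -92576/(-6*⅕*97) = -92576/((-6/5*97)) = -92576/(-582/5) = -92576*(-5/582) = 231440/291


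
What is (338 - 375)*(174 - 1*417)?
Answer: 8991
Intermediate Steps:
(338 - 375)*(174 - 1*417) = -37*(174 - 417) = -37*(-243) = 8991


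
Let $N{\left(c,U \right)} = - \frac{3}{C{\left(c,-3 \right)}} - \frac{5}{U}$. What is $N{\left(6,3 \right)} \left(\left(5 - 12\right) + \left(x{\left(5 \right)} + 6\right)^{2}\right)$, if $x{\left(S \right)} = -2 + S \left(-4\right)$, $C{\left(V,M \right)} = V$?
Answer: $- \frac{1079}{2} \approx -539.5$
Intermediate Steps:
$x{\left(S \right)} = -2 - 4 S$
$N{\left(c,U \right)} = - \frac{5}{U} - \frac{3}{c}$ ($N{\left(c,U \right)} = - \frac{3}{c} - \frac{5}{U} = - \frac{5}{U} - \frac{3}{c}$)
$N{\left(6,3 \right)} \left(\left(5 - 12\right) + \left(x{\left(5 \right)} + 6\right)^{2}\right) = \left(- \frac{5}{3} - \frac{3}{6}\right) \left(\left(5 - 12\right) + \left(\left(-2 - 20\right) + 6\right)^{2}\right) = \left(\left(-5\right) \frac{1}{3} - \frac{1}{2}\right) \left(\left(5 - 12\right) + \left(\left(-2 - 20\right) + 6\right)^{2}\right) = \left(- \frac{5}{3} - \frac{1}{2}\right) \left(-7 + \left(-22 + 6\right)^{2}\right) = - \frac{13 \left(-7 + \left(-16\right)^{2}\right)}{6} = - \frac{13 \left(-7 + 256\right)}{6} = \left(- \frac{13}{6}\right) 249 = - \frac{1079}{2}$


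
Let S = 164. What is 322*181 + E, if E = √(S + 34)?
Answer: 58282 + 3*√22 ≈ 58296.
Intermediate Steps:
E = 3*√22 (E = √(164 + 34) = √198 = 3*√22 ≈ 14.071)
322*181 + E = 322*181 + 3*√22 = 58282 + 3*√22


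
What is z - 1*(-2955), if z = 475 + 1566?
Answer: 4996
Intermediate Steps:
z = 2041
z - 1*(-2955) = 2041 - 1*(-2955) = 2041 + 2955 = 4996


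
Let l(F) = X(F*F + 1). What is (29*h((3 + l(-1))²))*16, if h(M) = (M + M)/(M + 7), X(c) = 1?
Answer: 14848/23 ≈ 645.57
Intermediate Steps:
l(F) = 1
h(M) = 2*M/(7 + M) (h(M) = (2*M)/(7 + M) = 2*M/(7 + M))
(29*h((3 + l(-1))²))*16 = (29*(2*(3 + 1)²/(7 + (3 + 1)²)))*16 = (29*(2*4²/(7 + 4²)))*16 = (29*(2*16/(7 + 16)))*16 = (29*(2*16/23))*16 = (29*(2*16*(1/23)))*16 = (29*(32/23))*16 = (928/23)*16 = 14848/23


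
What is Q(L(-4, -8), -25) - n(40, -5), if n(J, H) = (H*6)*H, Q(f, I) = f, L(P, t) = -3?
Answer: -153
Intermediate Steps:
n(J, H) = 6*H² (n(J, H) = (6*H)*H = 6*H²)
Q(L(-4, -8), -25) - n(40, -5) = -3 - 6*(-5)² = -3 - 6*25 = -3 - 1*150 = -3 - 150 = -153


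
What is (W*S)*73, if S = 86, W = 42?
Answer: 263676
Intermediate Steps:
(W*S)*73 = (42*86)*73 = 3612*73 = 263676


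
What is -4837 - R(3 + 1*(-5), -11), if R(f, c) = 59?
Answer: -4896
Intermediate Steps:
-4837 - R(3 + 1*(-5), -11) = -4837 - 1*59 = -4837 - 59 = -4896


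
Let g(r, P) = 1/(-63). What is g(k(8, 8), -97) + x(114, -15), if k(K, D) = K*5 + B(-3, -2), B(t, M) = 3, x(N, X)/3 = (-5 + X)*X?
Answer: 56699/63 ≈ 899.98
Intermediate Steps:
x(N, X) = 3*X*(-5 + X) (x(N, X) = 3*((-5 + X)*X) = 3*(X*(-5 + X)) = 3*X*(-5 + X))
k(K, D) = 3 + 5*K (k(K, D) = K*5 + 3 = 5*K + 3 = 3 + 5*K)
g(r, P) = -1/63
g(k(8, 8), -97) + x(114, -15) = -1/63 + 3*(-15)*(-5 - 15) = -1/63 + 3*(-15)*(-20) = -1/63 + 900 = 56699/63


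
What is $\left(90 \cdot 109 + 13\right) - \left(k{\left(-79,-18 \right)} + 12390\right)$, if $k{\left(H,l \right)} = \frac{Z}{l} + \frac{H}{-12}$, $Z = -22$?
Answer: $- \frac{92693}{36} \approx -2574.8$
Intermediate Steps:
$k{\left(H,l \right)} = - \frac{22}{l} - \frac{H}{12}$ ($k{\left(H,l \right)} = - \frac{22}{l} + \frac{H}{-12} = - \frac{22}{l} + H \left(- \frac{1}{12}\right) = - \frac{22}{l} - \frac{H}{12}$)
$\left(90 \cdot 109 + 13\right) - \left(k{\left(-79,-18 \right)} + 12390\right) = \left(90 \cdot 109 + 13\right) - \left(\left(- \frac{22}{-18} - - \frac{79}{12}\right) + 12390\right) = \left(9810 + 13\right) - \left(\left(\left(-22\right) \left(- \frac{1}{18}\right) + \frac{79}{12}\right) + 12390\right) = 9823 - \left(\left(\frac{11}{9} + \frac{79}{12}\right) + 12390\right) = 9823 - \left(\frac{281}{36} + 12390\right) = 9823 - \frac{446321}{36} = - \frac{92693}{36}$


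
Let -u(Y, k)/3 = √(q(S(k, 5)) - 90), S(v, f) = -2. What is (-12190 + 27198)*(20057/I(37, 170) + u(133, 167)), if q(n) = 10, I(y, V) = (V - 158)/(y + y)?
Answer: 5568785936/3 - 180096*I*√5 ≈ 1.8563e+9 - 4.0271e+5*I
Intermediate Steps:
I(y, V) = (-158 + V)/(2*y) (I(y, V) = (-158 + V)/((2*y)) = (-158 + V)*(1/(2*y)) = (-158 + V)/(2*y))
u(Y, k) = -12*I*√5 (u(Y, k) = -3*√(10 - 90) = -12*I*√5)
(-12190 + 27198)*(20057/I(37, 170) + u(133, 167)) = (-12190 + 27198)*(20057/(((½)*(-158 + 170)/37)) - 12*I*√5) = 15008*(20057/(((½)*(1/37)*12)) - 12*I*√5) = 15008*(20057/(6/37) - 12*I*√5) = 15008*(20057*(37/6) - 12*I*√5) = 15008*(742109/6 - 12*I*√5) = 5568785936/3 - 180096*I*√5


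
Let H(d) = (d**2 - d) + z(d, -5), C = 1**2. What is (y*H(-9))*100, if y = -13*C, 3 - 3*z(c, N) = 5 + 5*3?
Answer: -328900/3 ≈ -1.0963e+5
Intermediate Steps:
C = 1
z(c, N) = -17/3 (z(c, N) = 1 - (5 + 5*3)/3 = 1 - (5 + 15)/3 = 1 - 1/3*20 = 1 - 20/3 = -17/3)
H(d) = -17/3 + d**2 - d (H(d) = (d**2 - d) - 17/3 = -17/3 + d**2 - d)
y = -13 (y = -13*1 = -13)
(y*H(-9))*100 = -13*(-17/3 + (-9)**2 - 1*(-9))*100 = -13*(-17/3 + 81 + 9)*100 = -13*253/3*100 = -3289/3*100 = -328900/3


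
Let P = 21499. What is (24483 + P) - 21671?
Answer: 24311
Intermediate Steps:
(24483 + P) - 21671 = (24483 + 21499) - 21671 = 45982 - 21671 = 24311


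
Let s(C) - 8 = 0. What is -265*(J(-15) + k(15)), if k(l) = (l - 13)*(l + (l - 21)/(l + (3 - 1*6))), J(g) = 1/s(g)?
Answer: -61745/8 ≈ -7718.1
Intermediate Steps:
s(C) = 8 (s(C) = 8 + 0 = 8)
J(g) = 1/8
k(l) = (-13 + l)*(l + (-21 + l)/(-3 + l)) (k(l) = (-13 + l)*(l + (-21 + l)/(l + (3 - 6))) = (-13 + l)*(l + (-21 + l)/(l - 3)) = (-13 + l)*(l + (-21 + l)/(-3 + l)))
-265*(J(-15) + k(15)) = -265*(1/8 + (273 + 15**3 - 15*15**2 + 5*15)/(-3 + 15)) = -265*(1/8 + (273 + 3375 - 15*225 + 75)/12) = -265*(1/8 + (273 + 3375 - 3375 + 75)/12) = -265*(1/8 + (1/12)*348) = -265*(1/8 + 29) = -265*233/8 = -61745/8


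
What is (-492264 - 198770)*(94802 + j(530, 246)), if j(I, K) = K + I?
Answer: -66047647652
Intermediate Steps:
j(I, K) = I + K
(-492264 - 198770)*(94802 + j(530, 246)) = (-492264 - 198770)*(94802 + (530 + 246)) = -691034*(94802 + 776) = -691034*95578 = -66047647652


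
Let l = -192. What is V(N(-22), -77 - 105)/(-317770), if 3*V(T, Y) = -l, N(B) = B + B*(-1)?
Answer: -32/158885 ≈ -0.00020140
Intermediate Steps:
N(B) = 0 (N(B) = B - B = 0)
V(T, Y) = 64 (V(T, Y) = (-1*(-192))/3 = (1/3)*192 = 64)
V(N(-22), -77 - 105)/(-317770) = 64/(-317770) = 64*(-1/317770) = -32/158885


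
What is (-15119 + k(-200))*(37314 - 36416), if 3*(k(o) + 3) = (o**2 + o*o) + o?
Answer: 10307244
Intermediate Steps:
k(o) = -3 + o/3 + 2*o**2/3 (k(o) = -3 + ((o**2 + o*o) + o)/3 = -3 + ((o**2 + o**2) + o)/3 = -3 + (2*o**2 + o)/3 = -3 + (o + 2*o**2)/3 = -3 + (o/3 + 2*o**2/3) = -3 + o/3 + 2*o**2/3)
(-15119 + k(-200))*(37314 - 36416) = (-15119 + (-3 + (1/3)*(-200) + (2/3)*(-200)**2))*(37314 - 36416) = (-15119 + (-3 - 200/3 + (2/3)*40000))*898 = (-15119 + (-3 - 200/3 + 80000/3))*898 = (-15119 + 26597)*898 = 11478*898 = 10307244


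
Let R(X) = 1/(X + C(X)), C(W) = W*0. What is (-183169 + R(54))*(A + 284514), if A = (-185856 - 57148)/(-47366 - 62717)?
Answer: -154896984182057125/2972241 ≈ -5.2115e+10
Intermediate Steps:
C(W) = 0
R(X) = 1/X (R(X) = 1/(X + 0) = 1/X)
A = 243004/110083 (A = -243004/(-110083) = -243004*(-1/110083) = 243004/110083 ≈ 2.2075)
(-183169 + R(54))*(A + 284514) = (-183169 + 1/54)*(243004/110083 + 284514) = (-183169 + 1/54)*(31320397666/110083) = -9891125/54*31320397666/110083 = -154896984182057125/2972241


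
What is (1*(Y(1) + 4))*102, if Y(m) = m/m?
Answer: 510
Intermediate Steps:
Y(m) = 1
(1*(Y(1) + 4))*102 = (1*(1 + 4))*102 = (1*5)*102 = 5*102 = 510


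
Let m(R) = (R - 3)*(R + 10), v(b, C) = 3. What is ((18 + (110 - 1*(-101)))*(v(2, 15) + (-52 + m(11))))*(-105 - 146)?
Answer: -6840001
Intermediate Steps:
m(R) = (-3 + R)*(10 + R)
((18 + (110 - 1*(-101)))*(v(2, 15) + (-52 + m(11))))*(-105 - 146) = ((18 + (110 - 1*(-101)))*(3 + (-52 + (-30 + 11² + 7*11))))*(-105 - 146) = ((18 + (110 + 101))*(3 + (-52 + (-30 + 121 + 77))))*(-251) = ((18 + 211)*(3 + (-52 + 168)))*(-251) = (229*(3 + 116))*(-251) = (229*119)*(-251) = 27251*(-251) = -6840001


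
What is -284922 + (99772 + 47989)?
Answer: -137161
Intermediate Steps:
-284922 + (99772 + 47989) = -284922 + 147761 = -137161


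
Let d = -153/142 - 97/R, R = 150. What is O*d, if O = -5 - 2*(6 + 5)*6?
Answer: 1257797/5325 ≈ 236.21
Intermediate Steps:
d = -9181/5325 (d = -153/142 - 97/150 = -9181/5325 ≈ -1.7241)
O = -137 (O = -5 - 2*11*6 = -5 - 22*6 = -5 - 132 = -137)
O*d = -137*(-9181/5325) = 1257797/5325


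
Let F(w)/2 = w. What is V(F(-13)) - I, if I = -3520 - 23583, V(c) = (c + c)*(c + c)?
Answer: 29807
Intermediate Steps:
F(w) = 2*w
V(c) = 4*c**2 (V(c) = (2*c)*(2*c) = 4*c**2)
I = -27103
V(F(-13)) - I = 4*(2*(-13))**2 - 1*(-27103) = 4*(-26)**2 + 27103 = 4*676 + 27103 = 2704 + 27103 = 29807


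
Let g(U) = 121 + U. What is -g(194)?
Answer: -315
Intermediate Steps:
-g(194) = -(121 + 194) = -1*315 = -315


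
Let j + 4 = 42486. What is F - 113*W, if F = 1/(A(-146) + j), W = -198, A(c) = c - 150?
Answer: 943869565/42186 ≈ 22374.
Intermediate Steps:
A(c) = -150 + c
j = 42482 (j = -4 + 42486 = 42482)
F = 1/42186 (F = 1/((-150 - 146) + 42482) = 1/(-296 + 42482) = 1/42186 ≈ 2.3705e-5)
F - 113*W = 1/42186 - 113*(-198) = 1/42186 + 22374 = 943869565/42186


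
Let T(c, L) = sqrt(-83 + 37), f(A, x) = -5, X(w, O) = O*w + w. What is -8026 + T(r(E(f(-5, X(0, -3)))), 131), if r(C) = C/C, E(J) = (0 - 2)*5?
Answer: -8026 + I*sqrt(46) ≈ -8026.0 + 6.7823*I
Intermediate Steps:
X(w, O) = w + O*w
E(J) = -10 (E(J) = -2*5 = -10)
r(C) = 1
T(c, L) = I*sqrt(46) (T(c, L) = sqrt(-46) = I*sqrt(46))
-8026 + T(r(E(f(-5, X(0, -3)))), 131) = -8026 + I*sqrt(46)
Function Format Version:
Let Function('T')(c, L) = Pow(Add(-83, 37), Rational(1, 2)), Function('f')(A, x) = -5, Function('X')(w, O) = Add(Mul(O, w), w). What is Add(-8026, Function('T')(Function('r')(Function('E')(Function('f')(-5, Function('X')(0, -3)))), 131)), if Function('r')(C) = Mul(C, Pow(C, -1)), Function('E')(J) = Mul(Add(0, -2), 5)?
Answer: Add(-8026, Mul(I, Pow(46, Rational(1, 2)))) ≈ Add(-8026.0, Mul(6.7823, I))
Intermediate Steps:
Function('X')(w, O) = Add(w, Mul(O, w))
Function('E')(J) = -10 (Function('E')(J) = Mul(-2, 5) = -10)
Function('r')(C) = 1
Function('T')(c, L) = Mul(I, Pow(46, Rational(1, 2))) (Function('T')(c, L) = Pow(-46, Rational(1, 2)) = Mul(I, Pow(46, Rational(1, 2))))
Add(-8026, Function('T')(Function('r')(Function('E')(Function('f')(-5, Function('X')(0, -3)))), 131)) = Add(-8026, Mul(I, Pow(46, Rational(1, 2))))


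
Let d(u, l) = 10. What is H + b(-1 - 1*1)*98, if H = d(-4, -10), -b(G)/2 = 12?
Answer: -2342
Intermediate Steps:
b(G) = -24 (b(G) = -2*12 = -24)
H = 10
H + b(-1 - 1*1)*98 = 10 - 24*98 = 10 - 2352 = -2342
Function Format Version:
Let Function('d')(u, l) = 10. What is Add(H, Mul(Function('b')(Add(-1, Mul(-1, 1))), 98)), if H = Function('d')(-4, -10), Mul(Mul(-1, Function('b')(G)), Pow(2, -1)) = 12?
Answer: -2342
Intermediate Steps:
Function('b')(G) = -24 (Function('b')(G) = Mul(-2, 12) = -24)
H = 10
Add(H, Mul(Function('b')(Add(-1, Mul(-1, 1))), 98)) = Add(10, Mul(-24, 98)) = Add(10, -2352) = -2342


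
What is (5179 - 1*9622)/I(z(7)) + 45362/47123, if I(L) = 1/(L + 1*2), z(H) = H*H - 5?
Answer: -9630859132/47123 ≈ -2.0438e+5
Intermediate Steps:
z(H) = -5 + H**2 (z(H) = H**2 - 5 = -5 + H**2)
I(L) = 1/(2 + L) (I(L) = 1/(L + 2) = 1/(2 + L))
(5179 - 1*9622)/I(z(7)) + 45362/47123 = (5179 - 1*9622)/(1/(2 + (-5 + 7**2))) + 45362/47123 = (5179 - 9622)/(1/(2 + (-5 + 49))) + 45362*(1/47123) = -4443/(1/(2 + 44)) + 45362/47123 = -4443/(1/46) + 45362/47123 = -4443/1/46 + 45362/47123 = -4443*46 + 45362/47123 = -204378 + 45362/47123 = -9630859132/47123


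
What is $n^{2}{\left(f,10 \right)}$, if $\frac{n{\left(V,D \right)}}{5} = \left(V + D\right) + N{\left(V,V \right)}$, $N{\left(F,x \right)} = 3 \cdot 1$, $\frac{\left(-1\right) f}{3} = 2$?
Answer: $1225$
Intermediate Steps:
$f = -6$ ($f = \left(-3\right) 2 = -6$)
$N{\left(F,x \right)} = 3$
$n{\left(V,D \right)} = 15 + 5 D + 5 V$ ($n{\left(V,D \right)} = 5 \left(\left(V + D\right) + 3\right) = 5 \left(\left(D + V\right) + 3\right) = 5 \left(3 + D + V\right) = 15 + 5 D + 5 V$)
$n^{2}{\left(f,10 \right)} = \left(15 + 5 \cdot 10 + 5 \left(-6\right)\right)^{2} = \left(15 + 50 - 30\right)^{2} = 35^{2} = 1225$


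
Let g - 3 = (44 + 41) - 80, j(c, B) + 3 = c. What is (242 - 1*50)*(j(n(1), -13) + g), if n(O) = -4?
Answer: 192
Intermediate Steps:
j(c, B) = -3 + c
g = 8 (g = 3 + ((44 + 41) - 80) = 3 + (85 - 80) = 3 + 5 = 8)
(242 - 1*50)*(j(n(1), -13) + g) = (242 - 1*50)*((-3 - 4) + 8) = (242 - 50)*(-7 + 8) = 192*1 = 192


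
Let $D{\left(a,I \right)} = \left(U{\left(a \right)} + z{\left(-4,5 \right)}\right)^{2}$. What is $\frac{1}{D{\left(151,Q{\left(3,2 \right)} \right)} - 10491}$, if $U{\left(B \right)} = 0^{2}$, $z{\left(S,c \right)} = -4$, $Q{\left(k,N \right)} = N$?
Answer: $- \frac{1}{10475} \approx -9.5465 \cdot 10^{-5}$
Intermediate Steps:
$U{\left(B \right)} = 0$
$D{\left(a,I \right)} = 16$ ($D{\left(a,I \right)} = \left(0 - 4\right)^{2} = \left(-4\right)^{2} = 16$)
$\frac{1}{D{\left(151,Q{\left(3,2 \right)} \right)} - 10491} = \frac{1}{16 - 10491} = \frac{1}{-10475} = - \frac{1}{10475}$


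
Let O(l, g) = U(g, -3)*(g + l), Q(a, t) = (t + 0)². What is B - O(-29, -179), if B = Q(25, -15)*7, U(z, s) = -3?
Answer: 951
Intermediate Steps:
Q(a, t) = t²
O(l, g) = -3*g - 3*l (O(l, g) = -3*(g + l) = -3*g - 3*l)
B = 1575 (B = (-15)²*7 = 225*7 = 1575)
B - O(-29, -179) = 1575 - (-3*(-179) - 3*(-29)) = 1575 - (537 + 87) = 1575 - 1*624 = 1575 - 624 = 951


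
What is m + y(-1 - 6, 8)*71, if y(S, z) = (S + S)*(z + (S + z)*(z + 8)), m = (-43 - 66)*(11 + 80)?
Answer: -33775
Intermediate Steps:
m = -9919 (m = -109*91 = -9919)
y(S, z) = 2*S*(z + (8 + z)*(S + z)) (y(S, z) = (2*S)*(z + (S + z)*(8 + z)) = (2*S)*(z + (8 + z)*(S + z)) = 2*S*(z + (8 + z)*(S + z)))
m + y(-1 - 6, 8)*71 = -9919 + (2*(-1 - 6)*(8² + 8*(-1 - 6) + 9*8 + (-1 - 6)*8))*71 = -9919 + (2*(-7)*(64 + 8*(-7) + 72 - 7*8))*71 = -9919 + (2*(-7)*(64 - 56 + 72 - 56))*71 = -9919 + (2*(-7)*24)*71 = -9919 - 336*71 = -9919 - 23856 = -33775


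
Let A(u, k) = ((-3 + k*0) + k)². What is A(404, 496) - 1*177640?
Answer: 65409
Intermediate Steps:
A(u, k) = (-3 + k)² (A(u, k) = ((-3 + 0) + k)² = (-3 + k)²)
A(404, 496) - 1*177640 = (-3 + 496)² - 1*177640 = 493² - 177640 = 243049 - 177640 = 65409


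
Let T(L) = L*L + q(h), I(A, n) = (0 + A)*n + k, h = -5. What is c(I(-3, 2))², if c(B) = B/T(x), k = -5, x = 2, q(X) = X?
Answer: 121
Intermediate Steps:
I(A, n) = -5 + A*n (I(A, n) = (0 + A)*n - 5 = A*n - 5 = -5 + A*n)
T(L) = -5 + L² (T(L) = L*L - 5 = L² - 5 = -5 + L²)
c(B) = -B (c(B) = B/(-5 + 2²) = B/(-5 + 4) = B/(-1) = B*(-1) = -B)
c(I(-3, 2))² = (-(-5 - 3*2))² = (-(-5 - 6))² = (-1*(-11))² = 11² = 121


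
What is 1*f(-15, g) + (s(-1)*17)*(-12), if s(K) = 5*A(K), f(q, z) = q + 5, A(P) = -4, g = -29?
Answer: 4070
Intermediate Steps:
f(q, z) = 5 + q
s(K) = -20 (s(K) = 5*(-4) = -20)
1*f(-15, g) + (s(-1)*17)*(-12) = 1*(5 - 15) - 20*17*(-12) = 1*(-10) - 340*(-12) = -10 + 4080 = 4070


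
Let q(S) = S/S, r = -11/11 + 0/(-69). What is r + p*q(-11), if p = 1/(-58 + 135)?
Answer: -76/77 ≈ -0.98701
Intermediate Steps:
r = -1 (r = -11*1/11 + 0*(-1/69) = -1 + 0 = -1)
q(S) = 1
p = 1/77 ≈ 0.012987
r + p*q(-11) = -1 + (1/77)*1 = -1 + 1/77 = -76/77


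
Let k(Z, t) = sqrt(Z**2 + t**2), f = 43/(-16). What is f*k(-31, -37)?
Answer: -43*sqrt(2330)/16 ≈ -129.73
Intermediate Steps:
f = -43/16 (f = 43*(-1/16) = -43/16 ≈ -2.6875)
f*k(-31, -37) = -43*sqrt((-31)**2 + (-37)**2)/16 = -43*sqrt(961 + 1369)/16 = -43*sqrt(2330)/16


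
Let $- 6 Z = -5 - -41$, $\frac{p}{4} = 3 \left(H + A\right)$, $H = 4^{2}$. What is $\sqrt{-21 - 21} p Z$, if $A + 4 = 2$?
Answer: $- 1008 i \sqrt{42} \approx - 6532.6 i$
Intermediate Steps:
$A = -2$ ($A = -4 + 2 = -2$)
$H = 16$
$p = 168$ ($p = 4 \cdot 3 \left(16 - 2\right) = 4 \cdot 3 \cdot 14 = 4 \cdot 42 = 168$)
$Z = -6$ ($Z = - \frac{-5 - -41}{6} = - \frac{-5 + 41}{6} = \left(- \frac{1}{6}\right) 36 = -6$)
$\sqrt{-21 - 21} p Z = \sqrt{-21 - 21} \cdot 168 \left(-6\right) = \sqrt{-42} \cdot 168 \left(-6\right) = i \sqrt{42} \cdot 168 \left(-6\right) = 168 i \sqrt{42} \left(-6\right) = - 1008 i \sqrt{42}$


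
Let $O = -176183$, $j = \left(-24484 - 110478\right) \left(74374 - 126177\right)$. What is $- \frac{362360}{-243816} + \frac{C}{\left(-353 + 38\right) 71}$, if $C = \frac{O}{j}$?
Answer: $\frac{337261128405230921}{226928080419770430} \approx 1.4862$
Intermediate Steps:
$j = 6991436486$ ($j = \left(-134962\right) \left(-51803\right) = 6991436486$)
$C = - \frac{176183}{6991436486} \approx -2.52 \cdot 10^{-5}$
$- \frac{362360}{-243816} + \frac{C}{\left(-353 + 38\right) 71} = - \frac{362360}{-243816} - \frac{176183}{6991436486 \left(-353 + 38\right) 71} = \left(-362360\right) \left(- \frac{1}{243816}\right) - \frac{176183}{6991436486 \left(\left(-315\right) 71\right)} = \frac{45295}{30477} - \frac{176183}{6991436486 \left(-22365\right)} = \frac{45295}{30477} - - \frac{25169}{22337639572770} = \frac{45295}{30477} + \frac{25169}{22337639572770} = \frac{337261128405230921}{226928080419770430}$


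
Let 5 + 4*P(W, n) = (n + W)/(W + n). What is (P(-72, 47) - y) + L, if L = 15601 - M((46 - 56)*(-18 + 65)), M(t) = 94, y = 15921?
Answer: -415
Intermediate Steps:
P(W, n) = -1 (P(W, n) = -5/4 + ((n + W)/(W + n))/4 = -5/4 + ((W + n)/(W + n))/4 = -5/4 + (¼)*1 = -5/4 + ¼ = -1)
L = 15507 (L = 15601 - 1*94 = 15601 - 94 = 15507)
(P(-72, 47) - y) + L = (-1 - 1*15921) + 15507 = (-1 - 15921) + 15507 = -15922 + 15507 = -415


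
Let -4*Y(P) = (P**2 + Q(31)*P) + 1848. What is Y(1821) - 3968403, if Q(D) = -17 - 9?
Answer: -19144155/4 ≈ -4.7860e+6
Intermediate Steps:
Q(D) = -26
Y(P) = -462 - P**2/4 + 13*P/2 (Y(P) = -((P**2 - 26*P) + 1848)/4 = -(1848 + P**2 - 26*P)/4 = -462 - P**2/4 + 13*P/2)
Y(1821) - 3968403 = (-462 - 1/4*1821**2 + (13/2)*1821) - 3968403 = (-462 - 1/4*3316041 + 23673/2) - 3968403 = (-462 - 3316041/4 + 23673/2) - 3968403 = -3270543/4 - 3968403 = -19144155/4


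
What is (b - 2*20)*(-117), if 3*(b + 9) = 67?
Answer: 3120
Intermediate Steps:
b = 40/3 (b = -9 + (⅓)*67 = -9 + 67/3 = 40/3 ≈ 13.333)
(b - 2*20)*(-117) = (40/3 - 2*20)*(-117) = (40/3 - 40)*(-117) = -80/3*(-117) = 3120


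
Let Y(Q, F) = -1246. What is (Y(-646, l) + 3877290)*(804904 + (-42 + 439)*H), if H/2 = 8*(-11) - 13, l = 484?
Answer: 2809007847240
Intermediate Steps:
H = -202 (H = 2*(8*(-11) - 13) = 2*(-88 - 13) = 2*(-101) = -202)
(Y(-646, l) + 3877290)*(804904 + (-42 + 439)*H) = (-1246 + 3877290)*(804904 + (-42 + 439)*(-202)) = 3876044*(804904 + 397*(-202)) = 3876044*(804904 - 80194) = 3876044*724710 = 2809007847240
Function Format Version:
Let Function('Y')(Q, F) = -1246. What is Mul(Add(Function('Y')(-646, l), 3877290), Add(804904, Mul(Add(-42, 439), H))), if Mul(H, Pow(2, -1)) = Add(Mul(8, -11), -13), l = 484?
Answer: 2809007847240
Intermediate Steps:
H = -202 (H = Mul(2, Add(Mul(8, -11), -13)) = Mul(2, Add(-88, -13)) = Mul(2, -101) = -202)
Mul(Add(Function('Y')(-646, l), 3877290), Add(804904, Mul(Add(-42, 439), H))) = Mul(Add(-1246, 3877290), Add(804904, Mul(Add(-42, 439), -202))) = Mul(3876044, Add(804904, Mul(397, -202))) = Mul(3876044, Add(804904, -80194)) = Mul(3876044, 724710) = 2809007847240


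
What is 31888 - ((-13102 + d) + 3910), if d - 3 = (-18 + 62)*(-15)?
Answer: 41737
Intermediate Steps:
d = -657 (d = 3 + (-18 + 62)*(-15) = 3 + 44*(-15) = 3 - 660 = -657)
31888 - ((-13102 + d) + 3910) = 31888 - ((-13102 - 657) + 3910) = 31888 - (-13759 + 3910) = 31888 - 1*(-9849) = 31888 + 9849 = 41737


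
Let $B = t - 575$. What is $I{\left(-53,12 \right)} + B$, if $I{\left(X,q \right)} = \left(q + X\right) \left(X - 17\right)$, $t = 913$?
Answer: $3208$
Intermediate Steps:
$B = 338$ ($B = 913 - 575 = 338$)
$I{\left(X,q \right)} = \left(-17 + X\right) \left(X + q\right)$ ($I{\left(X,q \right)} = \left(X + q\right) \left(-17 + X\right) = \left(-17 + X\right) \left(X + q\right)$)
$I{\left(-53,12 \right)} + B = \left(\left(-53\right)^{2} - -901 - 204 - 636\right) + 338 = \left(2809 + 901 - 204 - 636\right) + 338 = 2870 + 338 = 3208$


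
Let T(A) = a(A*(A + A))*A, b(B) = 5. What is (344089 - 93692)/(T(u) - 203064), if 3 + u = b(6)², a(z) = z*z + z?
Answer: 250397/20432760 ≈ 0.012255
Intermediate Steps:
a(z) = z + z² (a(z) = z² + z = z + z²)
u = 22 (u = -3 + 5² = -3 + 25 = 22)
T(A) = 2*A³*(1 + 2*A²) (T(A) = ((A*(A + A))*(1 + A*(A + A)))*A = ((A*(2*A))*(1 + A*(2*A)))*A = ((2*A²)*(1 + 2*A²))*A = (2*A²*(1 + 2*A²))*A = 2*A³*(1 + 2*A²))
(344089 - 93692)/(T(u) - 203064) = (344089 - 93692)/(22³*(2 + 4*22²) - 203064) = 250397/(10648*(2 + 4*484) - 203064) = 250397/(10648*(2 + 1936) - 203064) = 250397/(10648*1938 - 203064) = 250397/(20635824 - 203064) = 250397/20432760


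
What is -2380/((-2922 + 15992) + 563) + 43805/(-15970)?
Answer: -127040433/43543802 ≈ -2.9175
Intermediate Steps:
-2380/((-2922 + 15992) + 563) + 43805/(-15970) = -2380/(13070 + 563) + 43805*(-1/15970) = -2380/13633 - 8761/3194 = -127040433/43543802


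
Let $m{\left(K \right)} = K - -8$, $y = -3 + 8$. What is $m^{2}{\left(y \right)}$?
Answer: $169$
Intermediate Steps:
$y = 5$
$m{\left(K \right)} = 8 + K$ ($m{\left(K \right)} = K + 8 = 8 + K$)
$m^{2}{\left(y \right)} = \left(8 + 5\right)^{2} = 13^{2} = 169$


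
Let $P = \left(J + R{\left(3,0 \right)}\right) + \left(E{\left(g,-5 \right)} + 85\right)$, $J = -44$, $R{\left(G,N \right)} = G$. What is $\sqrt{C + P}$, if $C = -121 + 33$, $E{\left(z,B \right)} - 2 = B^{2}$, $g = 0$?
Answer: $i \sqrt{17} \approx 4.1231 i$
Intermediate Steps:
$E{\left(z,B \right)} = 2 + B^{2}$
$P = 71$ ($P = \left(-44 + 3\right) + \left(\left(2 + \left(-5\right)^{2}\right) + 85\right) = -41 + \left(\left(2 + 25\right) + 85\right) = -41 + \left(27 + 85\right) = -41 + 112 = 71$)
$C = -88$
$\sqrt{C + P} = \sqrt{-88 + 71} = \sqrt{-17} = i \sqrt{17}$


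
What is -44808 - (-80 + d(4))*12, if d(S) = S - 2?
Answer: -43872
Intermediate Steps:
d(S) = -2 + S
-44808 - (-80 + d(4))*12 = -44808 - (-80 + (-2 + 4))*12 = -44808 - (-80 + 2)*12 = -44808 - (-78)*12 = -44808 - 1*(-936) = -44808 + 936 = -43872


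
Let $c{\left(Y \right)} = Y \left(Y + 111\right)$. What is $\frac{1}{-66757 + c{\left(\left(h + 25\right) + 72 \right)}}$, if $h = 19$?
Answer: $- \frac{1}{40425} \approx -2.4737 \cdot 10^{-5}$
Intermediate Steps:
$c{\left(Y \right)} = Y \left(111 + Y\right)$
$\frac{1}{-66757 + c{\left(\left(h + 25\right) + 72 \right)}} = \frac{1}{-66757 + \left(\left(19 + 25\right) + 72\right) \left(111 + \left(\left(19 + 25\right) + 72\right)\right)} = \frac{1}{-66757 + \left(44 + 72\right) \left(111 + \left(44 + 72\right)\right)} = \frac{1}{-66757 + 116 \left(111 + 116\right)} = \frac{1}{-66757 + 116 \cdot 227} = \frac{1}{-66757 + 26332} = \frac{1}{-40425} = - \frac{1}{40425}$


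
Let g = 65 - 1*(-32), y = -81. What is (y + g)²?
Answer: 256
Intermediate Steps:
g = 97 (g = 65 + 32 = 97)
(y + g)² = (-81 + 97)² = 16² = 256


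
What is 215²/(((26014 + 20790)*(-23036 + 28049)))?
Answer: 46225/234628452 ≈ 0.00019701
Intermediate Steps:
215²/(((26014 + 20790)*(-23036 + 28049))) = 46225/((46804*5013)) = 46225/234628452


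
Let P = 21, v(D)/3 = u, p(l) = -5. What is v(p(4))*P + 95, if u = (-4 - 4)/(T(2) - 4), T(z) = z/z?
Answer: 263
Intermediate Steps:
T(z) = 1
u = 8/3 (u = (-4 - 4)/(1 - 4) = -8/(-3) = -8*(-⅓) = 8/3 ≈ 2.6667)
v(D) = 8 (v(D) = 3*(8/3) = 8)
v(p(4))*P + 95 = 8*21 + 95 = 168 + 95 = 263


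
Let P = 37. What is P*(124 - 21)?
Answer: 3811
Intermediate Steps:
P*(124 - 21) = 37*(124 - 21) = 37*103 = 3811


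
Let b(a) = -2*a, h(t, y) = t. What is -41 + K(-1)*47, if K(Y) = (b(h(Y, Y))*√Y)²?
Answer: -229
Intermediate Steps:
K(Y) = 4*Y³ (K(Y) = ((-2*Y)*√Y)² = (-2*Y^(3/2))² = 4*Y³)
-41 + K(-1)*47 = -41 + (4*(-1)³)*47 = -41 + (4*(-1))*47 = -41 - 4*47 = -41 - 188 = -229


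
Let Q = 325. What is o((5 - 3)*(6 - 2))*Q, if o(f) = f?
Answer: 2600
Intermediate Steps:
o((5 - 3)*(6 - 2))*Q = ((5 - 3)*(6 - 2))*325 = (2*4)*325 = 8*325 = 2600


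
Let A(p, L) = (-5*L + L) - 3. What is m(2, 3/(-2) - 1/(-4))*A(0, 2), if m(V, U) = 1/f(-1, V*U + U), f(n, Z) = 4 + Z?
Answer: -44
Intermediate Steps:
A(p, L) = -3 - 4*L (A(p, L) = -4*L - 3 = -3 - 4*L)
m(V, U) = 1/(4 + U + U*V) (m(V, U) = 1/(4 + (V*U + U)) = 1/(4 + (U*V + U)) = 1/(4 + (U + U*V)) = 1/(4 + U + U*V))
m(2, 3/(-2) - 1/(-4))*A(0, 2) = (-3 - 4*2)/(4 + (3/(-2) - 1/(-4))*(1 + 2)) = (-3 - 8)/(4 + (3*(-½) - 1*(-¼))*3) = -11/(4 + (-3/2 + ¼)*3) = -11/(4 - 5/4*3) = -11/(4 - 15/4) = -11/(¼) = 4*(-11) = -44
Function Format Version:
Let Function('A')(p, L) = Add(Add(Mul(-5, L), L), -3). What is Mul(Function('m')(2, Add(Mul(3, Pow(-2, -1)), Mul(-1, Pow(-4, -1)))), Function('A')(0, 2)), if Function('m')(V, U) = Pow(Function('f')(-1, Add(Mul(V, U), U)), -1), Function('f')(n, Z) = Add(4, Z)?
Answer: -44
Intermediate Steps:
Function('A')(p, L) = Add(-3, Mul(-4, L)) (Function('A')(p, L) = Add(Mul(-4, L), -3) = Add(-3, Mul(-4, L)))
Function('m')(V, U) = Pow(Add(4, U, Mul(U, V)), -1) (Function('m')(V, U) = Pow(Add(4, Add(Mul(V, U), U)), -1) = Pow(Add(4, Add(Mul(U, V), U)), -1) = Pow(Add(4, Add(U, Mul(U, V))), -1) = Pow(Add(4, U, Mul(U, V)), -1))
Mul(Function('m')(2, Add(Mul(3, Pow(-2, -1)), Mul(-1, Pow(-4, -1)))), Function('A')(0, 2)) = Mul(Pow(Add(4, Mul(Add(Mul(3, Pow(-2, -1)), Mul(-1, Pow(-4, -1))), Add(1, 2))), -1), Add(-3, Mul(-4, 2))) = Mul(Pow(Add(4, Mul(Add(Mul(3, Rational(-1, 2)), Mul(-1, Rational(-1, 4))), 3)), -1), Add(-3, -8)) = Mul(Pow(Add(4, Mul(Add(Rational(-3, 2), Rational(1, 4)), 3)), -1), -11) = Mul(Pow(Add(4, Mul(Rational(-5, 4), 3)), -1), -11) = Mul(Pow(Add(4, Rational(-15, 4)), -1), -11) = Mul(Pow(Rational(1, 4), -1), -11) = Mul(4, -11) = -44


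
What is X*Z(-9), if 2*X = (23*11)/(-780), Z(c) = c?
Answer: 759/520 ≈ 1.4596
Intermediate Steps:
X = -253/1560 (X = ((23*11)/(-780))/2 = (253*(-1/780))/2 = (½)*(-253/780) = -253/1560 ≈ -0.16218)
X*Z(-9) = -253/1560*(-9) = 759/520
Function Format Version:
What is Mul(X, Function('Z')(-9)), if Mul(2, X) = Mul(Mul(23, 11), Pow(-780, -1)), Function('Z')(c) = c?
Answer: Rational(759, 520) ≈ 1.4596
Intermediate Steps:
X = Rational(-253, 1560) (X = Mul(Rational(1, 2), Mul(Mul(23, 11), Pow(-780, -1))) = Mul(Rational(1, 2), Mul(253, Rational(-1, 780))) = Mul(Rational(1, 2), Rational(-253, 780)) = Rational(-253, 1560) ≈ -0.16218)
Mul(X, Function('Z')(-9)) = Mul(Rational(-253, 1560), -9) = Rational(759, 520)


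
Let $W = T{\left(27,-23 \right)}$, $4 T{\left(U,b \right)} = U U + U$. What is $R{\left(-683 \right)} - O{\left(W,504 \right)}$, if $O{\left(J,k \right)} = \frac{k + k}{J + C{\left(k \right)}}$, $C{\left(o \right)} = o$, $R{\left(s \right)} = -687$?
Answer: $- \frac{7573}{11} \approx -688.45$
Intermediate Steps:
$T{\left(U,b \right)} = \frac{U}{4} + \frac{U^{2}}{4}$ ($T{\left(U,b \right)} = \frac{U U + U}{4} = \frac{U^{2} + U}{4} = \frac{U + U^{2}}{4} = \frac{U}{4} + \frac{U^{2}}{4}$)
$W = 189$ ($W = \frac{1}{4} \cdot 27 \left(1 + 27\right) = \frac{1}{4} \cdot 27 \cdot 28 = 189$)
$O{\left(J,k \right)} = \frac{2 k}{J + k}$ ($O{\left(J,k \right)} = \frac{k + k}{J + k} = \frac{2 k}{J + k}$)
$R{\left(-683 \right)} - O{\left(W,504 \right)} = -687 - 2 \cdot 504 \frac{1}{189 + 504} = -687 - 2 \cdot 504 \cdot \frac{1}{693} = -687 - \frac{16}{11} = - \frac{7573}{11}$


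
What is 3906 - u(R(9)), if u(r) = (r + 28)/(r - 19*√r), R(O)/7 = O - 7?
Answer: 1355424/347 + 57*√14/347 ≈ 3906.7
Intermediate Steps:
R(O) = -49 + 7*O (R(O) = 7*(O - 7) = 7*(-7 + O) = -49 + 7*O)
u(r) = (28 + r)/(r - 19*√r)
3906 - u(R(9)) = 3906 - (28 + (-49 + 7*9))/((-49 + 7*9) - 19*√(-49 + 7*9)) = 3906 - (28 + (-49 + 63))/((-49 + 63) - 19*√(-49 + 63)) = 3906 - (28 + 14)/(14 - 19*√14) = 3906 - 42/(14 - 19*√14)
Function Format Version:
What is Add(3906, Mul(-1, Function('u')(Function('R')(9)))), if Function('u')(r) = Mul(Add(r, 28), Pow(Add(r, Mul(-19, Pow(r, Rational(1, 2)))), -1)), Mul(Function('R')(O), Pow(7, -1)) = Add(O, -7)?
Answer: Add(Rational(1355424, 347), Mul(Rational(57, 347), Pow(14, Rational(1, 2)))) ≈ 3906.7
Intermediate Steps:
Function('R')(O) = Add(-49, Mul(7, O)) (Function('R')(O) = Mul(7, Add(O, -7)) = Mul(7, Add(-7, O)) = Add(-49, Mul(7, O)))
Function('u')(r) = Mul(Pow(Add(r, Mul(-19, Pow(r, Rational(1, 2)))), -1), Add(28, r)) (Function('u')(r) = Mul(Add(28, r), Pow(Add(r, Mul(-19, Pow(r, Rational(1, 2)))), -1)) = Mul(Pow(Add(r, Mul(-19, Pow(r, Rational(1, 2)))), -1), Add(28, r)))
Add(3906, Mul(-1, Function('u')(Function('R')(9)))) = Add(3906, Mul(-1, Mul(Pow(Add(Add(-49, Mul(7, 9)), Mul(-19, Pow(Add(-49, Mul(7, 9)), Rational(1, 2)))), -1), Add(28, Add(-49, Mul(7, 9)))))) = Add(3906, Mul(-1, Mul(Pow(Add(Add(-49, 63), Mul(-19, Pow(Add(-49, 63), Rational(1, 2)))), -1), Add(28, Add(-49, 63))))) = Add(3906, Mul(-1, Mul(Pow(Add(14, Mul(-19, Pow(14, Rational(1, 2)))), -1), Add(28, 14)))) = Add(3906, Mul(-1, Mul(Pow(Add(14, Mul(-19, Pow(14, Rational(1, 2)))), -1), 42))) = Add(3906, Mul(-1, Mul(42, Pow(Add(14, Mul(-19, Pow(14, Rational(1, 2)))), -1)))) = Add(3906, Mul(-42, Pow(Add(14, Mul(-19, Pow(14, Rational(1, 2)))), -1)))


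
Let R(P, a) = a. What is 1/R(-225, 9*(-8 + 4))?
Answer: -1/36 ≈ -0.027778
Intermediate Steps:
1/R(-225, 9*(-8 + 4)) = 1/(9*(-8 + 4)) = 1/(9*(-4)) = 1/(-36) = -1/36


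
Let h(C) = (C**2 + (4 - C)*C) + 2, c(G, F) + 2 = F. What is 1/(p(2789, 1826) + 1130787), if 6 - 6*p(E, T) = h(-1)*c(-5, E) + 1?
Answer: 6/6790301 ≈ 8.8361e-7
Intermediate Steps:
c(G, F) = -2 + F
h(C) = 2 + C**2 + C*(4 - C) (h(C) = (C**2 + C*(4 - C)) + 2 = 2 + C**2 + C*(4 - C))
p(E, T) = 1/6 + E/3 (p(E, T) = 1 - ((2 + 4*(-1))*(-2 + E) + 1)/6 = 1 - ((2 - 4)*(-2 + E) + 1)/6 = 1 - (-2*(-2 + E) + 1)/6 = 1 - ((4 - 2*E) + 1)/6 = 1 - (5 - 2*E)/6 = 1 + (-5/6 + E/3) = 1/6 + E/3)
1/(p(2789, 1826) + 1130787) = 1/((1/6 + (1/3)*2789) + 1130787) = 1/((1/6 + 2789/3) + 1130787) = 1/(5579/6 + 1130787) = 1/(6790301/6) = 6/6790301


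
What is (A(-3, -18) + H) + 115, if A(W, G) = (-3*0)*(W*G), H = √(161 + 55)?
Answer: 115 + 6*√6 ≈ 129.70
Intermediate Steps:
H = 6*√6 (H = √216 = 6*√6 ≈ 14.697)
A(W, G) = 0 (A(W, G) = 0*(G*W) = 0)
(A(-3, -18) + H) + 115 = (0 + 6*√6) + 115 = 6*√6 + 115 = 115 + 6*√6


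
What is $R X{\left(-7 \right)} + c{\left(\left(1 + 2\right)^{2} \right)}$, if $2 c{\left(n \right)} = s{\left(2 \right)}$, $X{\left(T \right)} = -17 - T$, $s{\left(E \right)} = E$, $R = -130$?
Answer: $1301$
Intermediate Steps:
$c{\left(n \right)} = 1$ ($c{\left(n \right)} = \frac{1}{2} \cdot 2 = 1$)
$R X{\left(-7 \right)} + c{\left(\left(1 + 2\right)^{2} \right)} = - 130 \left(-17 - -7\right) + 1 = - 130 \left(-17 + 7\right) + 1 = \left(-130\right) \left(-10\right) + 1 = 1300 + 1 = 1301$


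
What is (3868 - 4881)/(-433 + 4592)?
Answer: -1013/4159 ≈ -0.24357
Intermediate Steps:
(3868 - 4881)/(-433 + 4592) = -1013/4159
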